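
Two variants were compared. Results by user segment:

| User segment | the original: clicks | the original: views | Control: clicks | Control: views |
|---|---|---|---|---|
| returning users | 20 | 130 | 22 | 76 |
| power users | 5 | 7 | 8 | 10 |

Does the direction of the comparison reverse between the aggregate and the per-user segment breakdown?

Returning users: the original 20/130 = 15.4%, Control 22/76 = 28.9% → Control
Power users: the original 5/7 = 71.4%, Control 8/10 = 80.0% → Control
Overall: the original 25/137 = 18.2%, Control 30/86 = 34.9% → Control
Control wins overall and in every user group — no reversal.

No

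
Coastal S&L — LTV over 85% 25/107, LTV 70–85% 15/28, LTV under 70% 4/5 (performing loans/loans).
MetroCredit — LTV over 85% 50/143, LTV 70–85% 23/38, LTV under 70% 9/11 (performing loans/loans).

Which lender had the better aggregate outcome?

LTV over 85%: Coastal S&L 25/107 = 23.4%, MetroCredit 50/143 = 35.0% → MetroCredit
LTV 70–85%: Coastal S&L 15/28 = 53.6%, MetroCredit 23/38 = 60.5% → MetroCredit
LTV under 70%: Coastal S&L 4/5 = 80.0%, MetroCredit 9/11 = 81.8% → MetroCredit
Overall: Coastal S&L 44/140 = 31.4%, MetroCredit 82/192 = 42.7% → MetroCredit

MetroCredit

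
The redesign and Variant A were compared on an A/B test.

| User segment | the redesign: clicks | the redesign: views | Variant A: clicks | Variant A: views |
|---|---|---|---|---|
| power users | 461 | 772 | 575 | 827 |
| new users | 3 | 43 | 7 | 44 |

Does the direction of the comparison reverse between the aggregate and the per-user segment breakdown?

No

Power users: the redesign 461/772 = 59.7%, Variant A 575/827 = 69.5% → Variant A
New users: the redesign 3/43 = 7.0%, Variant A 7/44 = 15.9% → Variant A
Overall: the redesign 464/815 = 56.9%, Variant A 582/871 = 66.8% → Variant A
Variant A wins overall and in every user group — no reversal.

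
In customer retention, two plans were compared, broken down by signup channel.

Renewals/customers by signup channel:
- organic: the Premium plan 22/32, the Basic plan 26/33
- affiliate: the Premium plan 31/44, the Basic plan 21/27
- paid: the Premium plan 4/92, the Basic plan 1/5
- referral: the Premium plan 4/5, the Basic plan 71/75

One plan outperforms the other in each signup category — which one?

the Basic plan

Organic: the Premium plan 22/32 = 68.8%, the Basic plan 26/33 = 78.8% → the Basic plan
Affiliate: the Premium plan 31/44 = 70.5%, the Basic plan 21/27 = 77.8% → the Basic plan
Paid: the Premium plan 4/92 = 4.3%, the Basic plan 1/5 = 20.0% → the Basic plan
Referral: the Premium plan 4/5 = 80.0%, the Basic plan 71/75 = 94.7% → the Basic plan
The Basic plan has the higher rate in all 4 groups.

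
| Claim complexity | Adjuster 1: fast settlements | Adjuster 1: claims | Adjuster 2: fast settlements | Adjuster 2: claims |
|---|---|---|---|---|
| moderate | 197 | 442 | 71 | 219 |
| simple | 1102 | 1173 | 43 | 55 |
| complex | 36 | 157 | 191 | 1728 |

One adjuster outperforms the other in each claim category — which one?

Moderate: Adjuster 1 197/442 = 44.6%, Adjuster 2 71/219 = 32.4% → Adjuster 1
Simple: Adjuster 1 1102/1173 = 93.9%, Adjuster 2 43/55 = 78.2% → Adjuster 1
Complex: Adjuster 1 36/157 = 22.9%, Adjuster 2 191/1728 = 11.1% → Adjuster 1
Adjuster 1 has the higher rate in all 3 groups.

Adjuster 1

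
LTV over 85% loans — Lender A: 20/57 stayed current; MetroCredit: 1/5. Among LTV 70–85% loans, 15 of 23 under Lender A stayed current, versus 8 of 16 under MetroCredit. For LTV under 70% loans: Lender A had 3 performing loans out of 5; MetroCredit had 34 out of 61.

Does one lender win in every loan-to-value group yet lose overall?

LTV over 85%: Lender A 20/57 = 35.1%, MetroCredit 1/5 = 20.0% → Lender A
LTV 70–85%: Lender A 15/23 = 65.2%, MetroCredit 8/16 = 50.0% → Lender A
LTV under 70%: Lender A 3/5 = 60.0%, MetroCredit 34/61 = 55.7% → Lender A
Overall: Lender A 38/85 = 44.7%, MetroCredit 43/82 = 52.4% → MetroCredit
Lender A wins each loan-to-value group but MetroCredit wins overall — the comparison reverses. Lender A's loans skew toward LTV over 85%, which has a lower base rate.

Yes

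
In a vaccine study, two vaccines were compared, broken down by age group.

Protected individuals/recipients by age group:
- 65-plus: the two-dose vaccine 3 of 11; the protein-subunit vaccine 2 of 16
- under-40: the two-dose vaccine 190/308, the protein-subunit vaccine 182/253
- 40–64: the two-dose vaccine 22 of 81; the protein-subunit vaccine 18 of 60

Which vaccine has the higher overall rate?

65-plus: the two-dose vaccine 3/11 = 27.3%, the protein-subunit vaccine 2/16 = 12.5% → the two-dose vaccine
Under-40: the two-dose vaccine 190/308 = 61.7%, the protein-subunit vaccine 182/253 = 71.9% → the protein-subunit vaccine
40–64: the two-dose vaccine 22/81 = 27.2%, the protein-subunit vaccine 18/60 = 30.0% → the protein-subunit vaccine
Overall: the two-dose vaccine 215/400 = 53.8%, the protein-subunit vaccine 202/329 = 61.4% → the protein-subunit vaccine
(Neither sweeps every age group, but the protein-subunit vaccine has the higher pooled rate.)

the protein-subunit vaccine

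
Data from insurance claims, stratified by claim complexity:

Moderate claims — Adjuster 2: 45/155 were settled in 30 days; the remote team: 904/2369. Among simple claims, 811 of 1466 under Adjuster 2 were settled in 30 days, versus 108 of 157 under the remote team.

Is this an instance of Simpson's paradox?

Yes

Moderate: Adjuster 2 45/155 = 29.0%, the remote team 904/2369 = 38.2% → the remote team
Simple: Adjuster 2 811/1466 = 55.3%, the remote team 108/157 = 68.8% → the remote team
Overall: Adjuster 2 856/1621 = 52.8%, the remote team 1012/2526 = 40.1% → Adjuster 2
The remote team wins each claim group but Adjuster 2 wins overall — the comparison reverses. The remote team's claims skew toward moderate, which has a lower base rate.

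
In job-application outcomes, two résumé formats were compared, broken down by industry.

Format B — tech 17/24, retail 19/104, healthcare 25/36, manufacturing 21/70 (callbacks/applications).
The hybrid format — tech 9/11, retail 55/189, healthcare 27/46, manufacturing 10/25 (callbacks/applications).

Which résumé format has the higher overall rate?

the hybrid format

Tech: Format B 17/24 = 70.8%, the hybrid format 9/11 = 81.8% → the hybrid format
Retail: Format B 19/104 = 18.3%, the hybrid format 55/189 = 29.1% → the hybrid format
Healthcare: Format B 25/36 = 69.4%, the hybrid format 27/46 = 58.7% → Format B
Manufacturing: Format B 21/70 = 30.0%, the hybrid format 10/25 = 40.0% → the hybrid format
Overall: Format B 82/234 = 35.0%, the hybrid format 101/271 = 37.3% → the hybrid format
(Neither sweeps every industry group, but the hybrid format has the higher pooled rate.)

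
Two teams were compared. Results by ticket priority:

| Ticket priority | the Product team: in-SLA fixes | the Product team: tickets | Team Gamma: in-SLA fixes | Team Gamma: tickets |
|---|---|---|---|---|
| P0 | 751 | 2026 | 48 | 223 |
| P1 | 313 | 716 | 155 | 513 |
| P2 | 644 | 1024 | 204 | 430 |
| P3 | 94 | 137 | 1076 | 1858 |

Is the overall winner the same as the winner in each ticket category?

P0: the Product team 751/2026 = 37.1%, Team Gamma 48/223 = 21.5% → the Product team
P1: the Product team 313/716 = 43.7%, Team Gamma 155/513 = 30.2% → the Product team
P2: the Product team 644/1024 = 62.9%, Team Gamma 204/430 = 47.4% → the Product team
P3: the Product team 94/137 = 68.6%, Team Gamma 1076/1858 = 57.9% → the Product team
Overall: the Product team 1802/3903 = 46.2%, Team Gamma 1483/3024 = 49.0% → Team Gamma
The Product team wins each ticket group but Team Gamma wins overall — the comparison reverses. The Product team's tickets skew toward P0, which has a lower base rate.

No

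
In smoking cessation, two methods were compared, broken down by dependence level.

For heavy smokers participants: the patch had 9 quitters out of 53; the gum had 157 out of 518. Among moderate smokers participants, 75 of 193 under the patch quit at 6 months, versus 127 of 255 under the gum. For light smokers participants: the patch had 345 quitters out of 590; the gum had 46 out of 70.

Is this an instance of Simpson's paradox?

Yes

Heavy smokers: the patch 9/53 = 17.0%, the gum 157/518 = 30.3% → the gum
Moderate smokers: the patch 75/193 = 38.9%, the gum 127/255 = 49.8% → the gum
Light smokers: the patch 345/590 = 58.5%, the gum 46/70 = 65.7% → the gum
Overall: the patch 429/836 = 51.3%, the gum 330/843 = 39.1% → the patch
The gum wins each dependence group but the patch wins overall — the comparison reverses. The gum's participants skew toward heavy smokers, which has a lower base rate.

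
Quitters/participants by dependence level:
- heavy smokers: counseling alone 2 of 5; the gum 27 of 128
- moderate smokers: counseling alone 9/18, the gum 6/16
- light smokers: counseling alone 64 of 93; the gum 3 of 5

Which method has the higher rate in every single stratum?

Heavy smokers: counseling alone 2/5 = 40.0%, the gum 27/128 = 21.1% → counseling alone
Moderate smokers: counseling alone 9/18 = 50.0%, the gum 6/16 = 37.5% → counseling alone
Light smokers: counseling alone 64/93 = 68.8%, the gum 3/5 = 60.0% → counseling alone
Counseling alone has the higher rate in all 3 groups.

counseling alone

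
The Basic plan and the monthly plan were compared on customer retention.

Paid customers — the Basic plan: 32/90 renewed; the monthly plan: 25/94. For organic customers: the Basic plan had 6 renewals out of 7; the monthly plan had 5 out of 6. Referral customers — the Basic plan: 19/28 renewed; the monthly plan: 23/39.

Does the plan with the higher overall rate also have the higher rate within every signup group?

Yes

Paid: the Basic plan 32/90 = 35.6%, the monthly plan 25/94 = 26.6% → the Basic plan
Organic: the Basic plan 6/7 = 85.7%, the monthly plan 5/6 = 83.3% → the Basic plan
Referral: the Basic plan 19/28 = 67.9%, the monthly plan 23/39 = 59.0% → the Basic plan
Overall: the Basic plan 57/125 = 45.6%, the monthly plan 53/139 = 38.1% → the Basic plan
The Basic plan wins overall and in every signup group — no reversal.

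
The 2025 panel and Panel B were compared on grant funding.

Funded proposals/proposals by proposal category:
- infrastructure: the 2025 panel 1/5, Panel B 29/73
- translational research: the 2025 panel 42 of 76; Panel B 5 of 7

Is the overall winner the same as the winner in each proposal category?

Infrastructure: the 2025 panel 1/5 = 20.0%, Panel B 29/73 = 39.7% → Panel B
Translational research: the 2025 panel 42/76 = 55.3%, Panel B 5/7 = 71.4% → Panel B
Overall: the 2025 panel 43/81 = 53.1%, Panel B 34/80 = 42.5% → the 2025 panel
Panel B wins each proposal group but the 2025 panel wins overall — the comparison reverses. Panel B's proposals skew toward infrastructure, which has a lower base rate.

No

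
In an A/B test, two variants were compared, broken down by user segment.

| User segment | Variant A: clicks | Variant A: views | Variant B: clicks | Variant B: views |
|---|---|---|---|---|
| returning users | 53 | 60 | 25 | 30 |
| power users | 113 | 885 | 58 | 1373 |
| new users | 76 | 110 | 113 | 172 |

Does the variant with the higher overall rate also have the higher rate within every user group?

Yes

Returning users: Variant A 53/60 = 88.3%, Variant B 25/30 = 83.3% → Variant A
Power users: Variant A 113/885 = 12.8%, Variant B 58/1373 = 4.2% → Variant A
New users: Variant A 76/110 = 69.1%, Variant B 113/172 = 65.7% → Variant A
Overall: Variant A 242/1055 = 22.9%, Variant B 196/1575 = 12.4% → Variant A
Variant A wins overall and in every user group — no reversal.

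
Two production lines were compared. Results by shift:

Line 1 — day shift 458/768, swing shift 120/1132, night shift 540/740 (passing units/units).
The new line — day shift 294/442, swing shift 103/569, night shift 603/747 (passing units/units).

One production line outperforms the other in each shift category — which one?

Day shift: Line 1 458/768 = 59.6%, the new line 294/442 = 66.5% → the new line
Swing shift: Line 1 120/1132 = 10.6%, the new line 103/569 = 18.1% → the new line
Night shift: Line 1 540/740 = 73.0%, the new line 603/747 = 80.7% → the new line
The new line has the higher rate in all 3 groups.

the new line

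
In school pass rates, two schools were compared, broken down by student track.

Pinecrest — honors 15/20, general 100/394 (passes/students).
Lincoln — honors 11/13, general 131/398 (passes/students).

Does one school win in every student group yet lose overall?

No

Honors: Pinecrest 15/20 = 75.0%, Lincoln 11/13 = 84.6% → Lincoln
General: Pinecrest 100/394 = 25.4%, Lincoln 131/398 = 32.9% → Lincoln
Overall: Pinecrest 115/414 = 27.8%, Lincoln 142/411 = 34.5% → Lincoln
Lincoln wins overall and in every student group — no reversal.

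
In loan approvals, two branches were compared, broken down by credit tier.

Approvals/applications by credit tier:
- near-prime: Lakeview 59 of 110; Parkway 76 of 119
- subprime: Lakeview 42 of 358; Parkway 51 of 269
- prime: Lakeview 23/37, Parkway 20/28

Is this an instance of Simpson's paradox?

No

Near-prime: Lakeview 59/110 = 53.6%, Parkway 76/119 = 63.9% → Parkway
Subprime: Lakeview 42/358 = 11.7%, Parkway 51/269 = 19.0% → Parkway
Prime: Lakeview 23/37 = 62.2%, Parkway 20/28 = 71.4% → Parkway
Overall: Lakeview 124/505 = 24.6%, Parkway 147/416 = 35.3% → Parkway
Parkway wins overall and in every credit group — no reversal.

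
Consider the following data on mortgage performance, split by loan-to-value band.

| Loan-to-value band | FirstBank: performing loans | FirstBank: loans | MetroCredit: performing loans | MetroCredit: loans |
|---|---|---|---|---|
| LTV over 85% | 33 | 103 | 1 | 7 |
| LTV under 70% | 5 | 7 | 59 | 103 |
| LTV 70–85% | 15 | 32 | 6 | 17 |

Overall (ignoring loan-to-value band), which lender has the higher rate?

LTV over 85%: FirstBank 33/103 = 32.0%, MetroCredit 1/7 = 14.3% → FirstBank
LTV under 70%: FirstBank 5/7 = 71.4%, MetroCredit 59/103 = 57.3% → FirstBank
LTV 70–85%: FirstBank 15/32 = 46.9%, MetroCredit 6/17 = 35.3% → FirstBank
Overall: FirstBank 53/142 = 37.3%, MetroCredit 66/127 = 52.0% → MetroCredit
(FirstBank wins every loan-to-value group but MetroCredit wins overall — FirstBank's loans skew toward the low-rate LTV over 85% group.)

MetroCredit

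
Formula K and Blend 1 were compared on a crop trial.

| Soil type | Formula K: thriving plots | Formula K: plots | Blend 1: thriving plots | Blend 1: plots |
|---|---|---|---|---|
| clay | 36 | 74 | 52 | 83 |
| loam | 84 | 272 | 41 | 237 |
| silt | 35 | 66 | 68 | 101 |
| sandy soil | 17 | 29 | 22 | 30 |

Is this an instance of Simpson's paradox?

Clay: Formula K 36/74 = 48.6%, Blend 1 52/83 = 62.7% → Blend 1
Loam: Formula K 84/272 = 30.9%, Blend 1 41/237 = 17.3% → Formula K
Silt: Formula K 35/66 = 53.0%, Blend 1 68/101 = 67.3% → Blend 1
Sandy soil: Formula K 17/29 = 58.6%, Blend 1 22/30 = 73.3% → Blend 1
Overall: Formula K 172/441 = 39.0%, Blend 1 183/451 = 40.6% → Blend 1
Neither sweeps: Formula K wins 1 of 4 groups, Blend 1 wins 3. Blend 1 wins overall but not every group — no Simpson reversal.

No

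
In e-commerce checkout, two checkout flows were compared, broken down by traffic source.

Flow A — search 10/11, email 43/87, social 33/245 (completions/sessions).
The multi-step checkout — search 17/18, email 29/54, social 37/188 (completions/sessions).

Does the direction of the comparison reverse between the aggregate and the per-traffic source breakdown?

No

Search: Flow A 10/11 = 90.9%, the multi-step checkout 17/18 = 94.4% → the multi-step checkout
Email: Flow A 43/87 = 49.4%, the multi-step checkout 29/54 = 53.7% → the multi-step checkout
Social: Flow A 33/245 = 13.5%, the multi-step checkout 37/188 = 19.7% → the multi-step checkout
Overall: Flow A 86/343 = 25.1%, the multi-step checkout 83/260 = 31.9% → the multi-step checkout
The multi-step checkout wins overall and in every traffic group — no reversal.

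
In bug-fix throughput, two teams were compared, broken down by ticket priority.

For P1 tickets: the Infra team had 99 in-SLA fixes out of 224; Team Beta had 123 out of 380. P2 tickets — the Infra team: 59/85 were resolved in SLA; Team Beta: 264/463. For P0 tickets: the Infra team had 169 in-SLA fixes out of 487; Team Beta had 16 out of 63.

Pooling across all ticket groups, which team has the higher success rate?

P1: the Infra team 99/224 = 44.2%, Team Beta 123/380 = 32.4% → the Infra team
P2: the Infra team 59/85 = 69.4%, Team Beta 264/463 = 57.0% → the Infra team
P0: the Infra team 169/487 = 34.7%, Team Beta 16/63 = 25.4% → the Infra team
Overall: the Infra team 327/796 = 41.1%, Team Beta 403/906 = 44.5% → Team Beta
(The Infra team wins every ticket group but Team Beta wins overall — the Infra team's tickets skew toward the low-rate P0 group.)

Team Beta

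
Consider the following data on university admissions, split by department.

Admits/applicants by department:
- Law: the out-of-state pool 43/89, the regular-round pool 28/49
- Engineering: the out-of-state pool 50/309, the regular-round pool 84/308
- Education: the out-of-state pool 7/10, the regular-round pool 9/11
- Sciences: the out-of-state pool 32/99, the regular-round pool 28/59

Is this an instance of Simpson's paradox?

Law: the out-of-state pool 43/89 = 48.3%, the regular-round pool 28/49 = 57.1% → the regular-round pool
Engineering: the out-of-state pool 50/309 = 16.2%, the regular-round pool 84/308 = 27.3% → the regular-round pool
Education: the out-of-state pool 7/10 = 70.0%, the regular-round pool 9/11 = 81.8% → the regular-round pool
Sciences: the out-of-state pool 32/99 = 32.3%, the regular-round pool 28/59 = 47.5% → the regular-round pool
Overall: the out-of-state pool 132/507 = 26.0%, the regular-round pool 149/427 = 34.9% → the regular-round pool
The regular-round pool wins overall and in every department group — no reversal.

No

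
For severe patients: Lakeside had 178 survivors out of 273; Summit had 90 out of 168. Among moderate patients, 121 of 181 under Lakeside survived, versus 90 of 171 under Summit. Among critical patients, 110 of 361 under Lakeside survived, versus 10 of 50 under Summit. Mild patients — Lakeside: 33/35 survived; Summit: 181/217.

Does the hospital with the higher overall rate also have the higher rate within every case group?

Severe: Lakeside 178/273 = 65.2%, Summit 90/168 = 53.6% → Lakeside
Moderate: Lakeside 121/181 = 66.9%, Summit 90/171 = 52.6% → Lakeside
Critical: Lakeside 110/361 = 30.5%, Summit 10/50 = 20.0% → Lakeside
Mild: Lakeside 33/35 = 94.3%, Summit 181/217 = 83.4% → Lakeside
Overall: Lakeside 442/850 = 52.0%, Summit 371/606 = 61.2% → Summit
Lakeside wins each case group but Summit wins overall — the comparison reverses. Lakeside's patients skew toward critical, which has a lower base rate.

No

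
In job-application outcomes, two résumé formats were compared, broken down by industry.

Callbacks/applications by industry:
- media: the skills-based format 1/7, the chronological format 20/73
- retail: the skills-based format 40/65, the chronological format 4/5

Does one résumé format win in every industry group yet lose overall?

Yes

Media: the skills-based format 1/7 = 14.3%, the chronological format 20/73 = 27.4% → the chronological format
Retail: the skills-based format 40/65 = 61.5%, the chronological format 4/5 = 80.0% → the chronological format
Overall: the skills-based format 41/72 = 56.9%, the chronological format 24/78 = 30.8% → the skills-based format
The chronological format wins each industry group but the skills-based format wins overall — the comparison reverses. The chronological format's applications skew toward media, which has a lower base rate.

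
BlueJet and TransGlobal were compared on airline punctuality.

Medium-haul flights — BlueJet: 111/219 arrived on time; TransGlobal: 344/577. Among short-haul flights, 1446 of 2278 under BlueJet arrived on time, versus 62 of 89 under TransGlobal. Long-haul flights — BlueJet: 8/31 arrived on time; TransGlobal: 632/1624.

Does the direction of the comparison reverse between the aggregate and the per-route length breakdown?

Yes

Medium-haul: BlueJet 111/219 = 50.7%, TransGlobal 344/577 = 59.6% → TransGlobal
Short-haul: BlueJet 1446/2278 = 63.5%, TransGlobal 62/89 = 69.7% → TransGlobal
Long-haul: BlueJet 8/31 = 25.8%, TransGlobal 632/1624 = 38.9% → TransGlobal
Overall: BlueJet 1565/2528 = 61.9%, TransGlobal 1038/2290 = 45.3% → BlueJet
TransGlobal wins each route group but BlueJet wins overall — the comparison reverses. TransGlobal's flights skew toward long-haul, which has a lower base rate.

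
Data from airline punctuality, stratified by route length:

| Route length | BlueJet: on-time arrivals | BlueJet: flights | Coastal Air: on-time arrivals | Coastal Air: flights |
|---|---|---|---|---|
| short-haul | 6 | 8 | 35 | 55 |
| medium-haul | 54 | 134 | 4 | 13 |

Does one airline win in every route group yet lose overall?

Yes

Short-haul: BlueJet 6/8 = 75.0%, Coastal Air 35/55 = 63.6% → BlueJet
Medium-haul: BlueJet 54/134 = 40.3%, Coastal Air 4/13 = 30.8% → BlueJet
Overall: BlueJet 60/142 = 42.3%, Coastal Air 39/68 = 57.4% → Coastal Air
BlueJet wins each route group but Coastal Air wins overall — the comparison reverses. BlueJet's flights skew toward medium-haul, which has a lower base rate.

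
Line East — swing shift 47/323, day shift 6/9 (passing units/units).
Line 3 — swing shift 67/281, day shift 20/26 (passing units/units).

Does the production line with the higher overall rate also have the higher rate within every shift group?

Swing shift: Line East 47/323 = 14.6%, Line 3 67/281 = 23.8% → Line 3
Day shift: Line East 6/9 = 66.7%, Line 3 20/26 = 76.9% → Line 3
Overall: Line East 53/332 = 16.0%, Line 3 87/307 = 28.3% → Line 3
Line 3 wins overall and in every shift group — no reversal.

Yes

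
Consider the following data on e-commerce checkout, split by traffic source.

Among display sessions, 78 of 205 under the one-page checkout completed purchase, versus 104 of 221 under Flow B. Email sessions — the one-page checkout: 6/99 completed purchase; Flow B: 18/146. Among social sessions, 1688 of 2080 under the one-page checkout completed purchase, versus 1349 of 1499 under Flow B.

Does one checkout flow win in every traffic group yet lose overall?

Display: the one-page checkout 78/205 = 38.0%, Flow B 104/221 = 47.1% → Flow B
Email: the one-page checkout 6/99 = 6.1%, Flow B 18/146 = 12.3% → Flow B
Social: the one-page checkout 1688/2080 = 81.2%, Flow B 1349/1499 = 90.0% → Flow B
Overall: the one-page checkout 1772/2384 = 74.3%, Flow B 1471/1866 = 78.8% → Flow B
Flow B wins overall and in every traffic group — no reversal.

No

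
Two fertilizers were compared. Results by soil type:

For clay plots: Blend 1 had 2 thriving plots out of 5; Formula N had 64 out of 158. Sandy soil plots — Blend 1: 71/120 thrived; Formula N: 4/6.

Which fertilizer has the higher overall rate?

Clay: Blend 1 2/5 = 40.0%, Formula N 64/158 = 40.5% → Formula N
Sandy soil: Blend 1 71/120 = 59.2%, Formula N 4/6 = 66.7% → Formula N
Overall: Blend 1 73/125 = 58.4%, Formula N 68/164 = 41.5% → Blend 1
(Formula N wins every soil group but Blend 1 wins overall — Formula N's plots skew toward the low-rate clay group.)

Blend 1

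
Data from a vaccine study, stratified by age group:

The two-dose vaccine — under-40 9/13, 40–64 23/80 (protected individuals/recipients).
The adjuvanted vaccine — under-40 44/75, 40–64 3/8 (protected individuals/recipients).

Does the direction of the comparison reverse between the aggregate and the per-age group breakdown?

Under-40: the two-dose vaccine 9/13 = 69.2%, the adjuvanted vaccine 44/75 = 58.7% → the two-dose vaccine
40–64: the two-dose vaccine 23/80 = 28.8%, the adjuvanted vaccine 3/8 = 37.5% → the adjuvanted vaccine
Overall: the two-dose vaccine 32/93 = 34.4%, the adjuvanted vaccine 47/83 = 56.6% → the adjuvanted vaccine
Neither sweeps: the two-dose vaccine wins 1 of 2 groups, the adjuvanted vaccine wins 1. The adjuvanted vaccine wins overall but not every group — no Simpson reversal.

No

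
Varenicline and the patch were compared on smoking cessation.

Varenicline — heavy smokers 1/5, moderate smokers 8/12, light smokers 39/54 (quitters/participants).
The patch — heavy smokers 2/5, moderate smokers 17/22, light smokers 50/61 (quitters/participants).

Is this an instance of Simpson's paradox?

Heavy smokers: varenicline 1/5 = 20.0%, the patch 2/5 = 40.0% → the patch
Moderate smokers: varenicline 8/12 = 66.7%, the patch 17/22 = 77.3% → the patch
Light smokers: varenicline 39/54 = 72.2%, the patch 50/61 = 82.0% → the patch
Overall: varenicline 48/71 = 67.6%, the patch 69/88 = 78.4% → the patch
The patch wins overall and in every dependence group — no reversal.

No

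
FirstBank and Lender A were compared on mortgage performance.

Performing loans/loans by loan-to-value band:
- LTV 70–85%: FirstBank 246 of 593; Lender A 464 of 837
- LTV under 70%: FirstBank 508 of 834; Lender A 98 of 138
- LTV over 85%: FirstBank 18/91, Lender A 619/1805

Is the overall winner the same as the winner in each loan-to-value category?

No

LTV 70–85%: FirstBank 246/593 = 41.5%, Lender A 464/837 = 55.4% → Lender A
LTV under 70%: FirstBank 508/834 = 60.9%, Lender A 98/138 = 71.0% → Lender A
LTV over 85%: FirstBank 18/91 = 19.8%, Lender A 619/1805 = 34.3% → Lender A
Overall: FirstBank 772/1518 = 50.9%, Lender A 1181/2780 = 42.5% → FirstBank
Lender A wins each loan-to-value group but FirstBank wins overall — the comparison reverses. Lender A's loans skew toward LTV over 85%, which has a lower base rate.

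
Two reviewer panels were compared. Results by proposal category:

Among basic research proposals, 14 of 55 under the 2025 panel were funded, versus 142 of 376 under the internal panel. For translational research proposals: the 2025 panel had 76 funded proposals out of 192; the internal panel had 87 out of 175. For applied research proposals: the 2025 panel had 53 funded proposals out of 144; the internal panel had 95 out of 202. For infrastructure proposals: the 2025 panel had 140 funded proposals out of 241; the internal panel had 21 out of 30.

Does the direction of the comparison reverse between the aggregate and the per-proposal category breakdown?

Yes

Basic research: the 2025 panel 14/55 = 25.5%, the internal panel 142/376 = 37.8% → the internal panel
Translational research: the 2025 panel 76/192 = 39.6%, the internal panel 87/175 = 49.7% → the internal panel
Applied research: the 2025 panel 53/144 = 36.8%, the internal panel 95/202 = 47.0% → the internal panel
Infrastructure: the 2025 panel 140/241 = 58.1%, the internal panel 21/30 = 70.0% → the internal panel
Overall: the 2025 panel 283/632 = 44.8%, the internal panel 345/783 = 44.1% → the 2025 panel
The internal panel wins each proposal group but the 2025 panel wins overall — the comparison reverses. The internal panel's proposals skew toward basic research, which has a lower base rate.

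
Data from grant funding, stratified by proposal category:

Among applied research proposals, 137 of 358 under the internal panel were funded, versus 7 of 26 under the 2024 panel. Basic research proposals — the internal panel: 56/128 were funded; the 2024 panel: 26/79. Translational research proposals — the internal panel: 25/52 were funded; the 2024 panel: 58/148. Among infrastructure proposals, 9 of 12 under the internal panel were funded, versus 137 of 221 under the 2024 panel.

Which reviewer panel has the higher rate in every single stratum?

the internal panel

Applied research: the internal panel 137/358 = 38.3%, the 2024 panel 7/26 = 26.9% → the internal panel
Basic research: the internal panel 56/128 = 43.8%, the 2024 panel 26/79 = 32.9% → the internal panel
Translational research: the internal panel 25/52 = 48.1%, the 2024 panel 58/148 = 39.2% → the internal panel
Infrastructure: the internal panel 9/12 = 75.0%, the 2024 panel 137/221 = 62.0% → the internal panel
The internal panel has the higher rate in all 4 groups.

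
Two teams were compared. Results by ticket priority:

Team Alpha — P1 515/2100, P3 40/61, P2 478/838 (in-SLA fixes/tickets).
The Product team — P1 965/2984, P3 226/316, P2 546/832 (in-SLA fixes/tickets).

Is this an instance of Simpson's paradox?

No

P1: Team Alpha 515/2100 = 24.5%, the Product team 965/2984 = 32.3% → the Product team
P3: Team Alpha 40/61 = 65.6%, the Product team 226/316 = 71.5% → the Product team
P2: Team Alpha 478/838 = 57.0%, the Product team 546/832 = 65.6% → the Product team
Overall: Team Alpha 1033/2999 = 34.4%, the Product team 1737/4132 = 42.0% → the Product team
The Product team wins overall and in every ticket group — no reversal.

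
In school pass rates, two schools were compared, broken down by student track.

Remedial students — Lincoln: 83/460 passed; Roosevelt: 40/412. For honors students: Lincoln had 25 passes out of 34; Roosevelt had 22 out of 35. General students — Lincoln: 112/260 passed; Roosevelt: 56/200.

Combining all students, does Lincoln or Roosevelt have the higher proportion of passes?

Lincoln

Remedial: Lincoln 83/460 = 18.0%, Roosevelt 40/412 = 9.7% → Lincoln
Honors: Lincoln 25/34 = 73.5%, Roosevelt 22/35 = 62.9% → Lincoln
General: Lincoln 112/260 = 43.1%, Roosevelt 56/200 = 28.0% → Lincoln
Overall: Lincoln 220/754 = 29.2%, Roosevelt 118/647 = 18.2% → Lincoln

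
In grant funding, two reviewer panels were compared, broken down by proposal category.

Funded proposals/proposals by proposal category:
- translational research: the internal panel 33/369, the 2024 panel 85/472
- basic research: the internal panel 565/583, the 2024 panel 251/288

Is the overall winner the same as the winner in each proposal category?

No

Translational research: the internal panel 33/369 = 8.9%, the 2024 panel 85/472 = 18.0% → the 2024 panel
Basic research: the internal panel 565/583 = 96.9%, the 2024 panel 251/288 = 87.2% → the internal panel
Overall: the internal panel 598/952 = 62.8%, the 2024 panel 336/760 = 44.2% → the internal panel
Neither sweeps: the internal panel wins 1 of 2 groups, the 2024 panel wins 1. The internal panel wins overall but not every group — no Simpson reversal.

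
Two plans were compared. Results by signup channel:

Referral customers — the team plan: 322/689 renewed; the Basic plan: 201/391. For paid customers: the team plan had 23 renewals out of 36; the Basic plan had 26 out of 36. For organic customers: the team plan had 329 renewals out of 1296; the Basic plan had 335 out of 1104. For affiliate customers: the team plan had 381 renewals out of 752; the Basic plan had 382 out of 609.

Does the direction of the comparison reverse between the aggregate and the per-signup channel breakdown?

Referral: the team plan 322/689 = 46.7%, the Basic plan 201/391 = 51.4% → the Basic plan
Paid: the team plan 23/36 = 63.9%, the Basic plan 26/36 = 72.2% → the Basic plan
Organic: the team plan 329/1296 = 25.4%, the Basic plan 335/1104 = 30.3% → the Basic plan
Affiliate: the team plan 381/752 = 50.7%, the Basic plan 382/609 = 62.7% → the Basic plan
Overall: the team plan 1055/2773 = 38.0%, the Basic plan 944/2140 = 44.1% → the Basic plan
The Basic plan wins overall and in every signup group — no reversal.

No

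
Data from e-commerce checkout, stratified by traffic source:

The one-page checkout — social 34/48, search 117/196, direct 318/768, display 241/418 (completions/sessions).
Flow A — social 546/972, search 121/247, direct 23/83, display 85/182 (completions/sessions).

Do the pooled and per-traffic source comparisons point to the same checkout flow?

No

Social: the one-page checkout 34/48 = 70.8%, Flow A 546/972 = 56.2% → the one-page checkout
Search: the one-page checkout 117/196 = 59.7%, Flow A 121/247 = 49.0% → the one-page checkout
Direct: the one-page checkout 318/768 = 41.4%, Flow A 23/83 = 27.7% → the one-page checkout
Display: the one-page checkout 241/418 = 57.7%, Flow A 85/182 = 46.7% → the one-page checkout
Overall: the one-page checkout 710/1430 = 49.7%, Flow A 775/1484 = 52.2% → Flow A
The one-page checkout wins each traffic group but Flow A wins overall — the comparison reverses. The one-page checkout's sessions skew toward direct, which has a lower base rate.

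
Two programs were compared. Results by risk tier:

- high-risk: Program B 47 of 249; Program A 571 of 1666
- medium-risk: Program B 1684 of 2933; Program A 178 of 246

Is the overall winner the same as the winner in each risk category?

High-risk: Program B 47/249 = 18.9%, Program A 571/1666 = 34.3% → Program A
Medium-risk: Program B 1684/2933 = 57.4%, Program A 178/246 = 72.4% → Program A
Overall: Program B 1731/3182 = 54.4%, Program A 749/1912 = 39.2% → Program B
Program A wins each risk group but Program B wins overall — the comparison reverses. Program A's participants skew toward high-risk, which has a lower base rate.

No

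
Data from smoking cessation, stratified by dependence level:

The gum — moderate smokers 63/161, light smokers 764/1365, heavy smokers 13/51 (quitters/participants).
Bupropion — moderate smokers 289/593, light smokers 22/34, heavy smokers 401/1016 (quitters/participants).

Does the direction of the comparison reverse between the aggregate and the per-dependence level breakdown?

Moderate smokers: the gum 63/161 = 39.1%, bupropion 289/593 = 48.7% → bupropion
Light smokers: the gum 764/1365 = 56.0%, bupropion 22/34 = 64.7% → bupropion
Heavy smokers: the gum 13/51 = 25.5%, bupropion 401/1016 = 39.5% → bupropion
Overall: the gum 840/1577 = 53.3%, bupropion 712/1643 = 43.3% → the gum
Bupropion wins each dependence group but the gum wins overall — the comparison reverses. Bupropion's participants skew toward heavy smokers, which has a lower base rate.

Yes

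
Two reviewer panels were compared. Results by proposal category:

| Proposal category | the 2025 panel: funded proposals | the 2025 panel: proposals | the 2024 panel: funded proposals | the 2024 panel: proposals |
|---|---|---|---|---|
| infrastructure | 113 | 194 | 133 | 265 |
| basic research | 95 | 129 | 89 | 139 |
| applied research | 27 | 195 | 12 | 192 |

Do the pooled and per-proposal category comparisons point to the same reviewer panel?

Yes

Infrastructure: the 2025 panel 113/194 = 58.2%, the 2024 panel 133/265 = 50.2% → the 2025 panel
Basic research: the 2025 panel 95/129 = 73.6%, the 2024 panel 89/139 = 64.0% → the 2025 panel
Applied research: the 2025 panel 27/195 = 13.8%, the 2024 panel 12/192 = 6.2% → the 2025 panel
Overall: the 2025 panel 235/518 = 45.4%, the 2024 panel 234/596 = 39.3% → the 2025 panel
The 2025 panel wins overall and in every proposal group — no reversal.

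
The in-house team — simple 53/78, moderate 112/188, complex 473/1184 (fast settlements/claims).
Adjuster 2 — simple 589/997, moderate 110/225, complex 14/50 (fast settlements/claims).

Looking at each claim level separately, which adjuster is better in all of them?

Simple: the in-house team 53/78 = 67.9%, Adjuster 2 589/997 = 59.1% → the in-house team
Moderate: the in-house team 112/188 = 59.6%, Adjuster 2 110/225 = 48.9% → the in-house team
Complex: the in-house team 473/1184 = 39.9%, Adjuster 2 14/50 = 28.0% → the in-house team
The in-house team has the higher rate in all 3 groups.

the in-house team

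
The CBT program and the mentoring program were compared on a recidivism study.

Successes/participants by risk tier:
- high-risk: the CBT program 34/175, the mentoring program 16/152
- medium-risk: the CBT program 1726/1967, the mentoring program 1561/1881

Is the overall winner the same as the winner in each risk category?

High-risk: the CBT program 34/175 = 19.4%, the mentoring program 16/152 = 10.5% → the CBT program
Medium-risk: the CBT program 1726/1967 = 87.7%, the mentoring program 1561/1881 = 83.0% → the CBT program
Overall: the CBT program 1760/2142 = 82.2%, the mentoring program 1577/2033 = 77.6% → the CBT program
The CBT program wins overall and in every risk group — no reversal.

Yes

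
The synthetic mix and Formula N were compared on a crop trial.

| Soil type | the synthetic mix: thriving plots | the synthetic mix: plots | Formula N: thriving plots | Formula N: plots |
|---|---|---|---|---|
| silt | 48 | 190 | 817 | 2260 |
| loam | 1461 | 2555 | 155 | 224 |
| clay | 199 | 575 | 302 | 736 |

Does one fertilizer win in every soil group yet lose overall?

Yes

Silt: the synthetic mix 48/190 = 25.3%, Formula N 817/2260 = 36.2% → Formula N
Loam: the synthetic mix 1461/2555 = 57.2%, Formula N 155/224 = 69.2% → Formula N
Clay: the synthetic mix 199/575 = 34.6%, Formula N 302/736 = 41.0% → Formula N
Overall: the synthetic mix 1708/3320 = 51.4%, Formula N 1274/3220 = 39.6% → the synthetic mix
Formula N wins each soil group but the synthetic mix wins overall — the comparison reverses. Formula N's plots skew toward silt, which has a lower base rate.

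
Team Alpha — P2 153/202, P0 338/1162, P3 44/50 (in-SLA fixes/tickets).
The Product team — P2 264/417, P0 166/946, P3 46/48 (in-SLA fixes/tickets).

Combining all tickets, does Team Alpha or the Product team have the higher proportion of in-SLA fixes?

Team Alpha

P2: Team Alpha 153/202 = 75.7%, the Product team 264/417 = 63.3% → Team Alpha
P0: Team Alpha 338/1162 = 29.1%, the Product team 166/946 = 17.5% → Team Alpha
P3: Team Alpha 44/50 = 88.0%, the Product team 46/48 = 95.8% → the Product team
Overall: Team Alpha 535/1414 = 37.8%, the Product team 476/1411 = 33.7% → Team Alpha
(Neither sweeps every ticket group, but Team Alpha has the higher pooled rate.)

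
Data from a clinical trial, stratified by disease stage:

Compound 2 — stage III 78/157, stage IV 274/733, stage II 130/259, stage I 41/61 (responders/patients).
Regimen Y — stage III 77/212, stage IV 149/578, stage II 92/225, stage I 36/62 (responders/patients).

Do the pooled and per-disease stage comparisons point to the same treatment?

Yes

Stage III: Compound 2 78/157 = 49.7%, Regimen Y 77/212 = 36.3% → Compound 2
Stage IV: Compound 2 274/733 = 37.4%, Regimen Y 149/578 = 25.8% → Compound 2
Stage II: Compound 2 130/259 = 50.2%, Regimen Y 92/225 = 40.9% → Compound 2
Stage I: Compound 2 41/61 = 67.2%, Regimen Y 36/62 = 58.1% → Compound 2
Overall: Compound 2 523/1210 = 43.2%, Regimen Y 354/1077 = 32.9% → Compound 2
Compound 2 wins overall and in every disease group — no reversal.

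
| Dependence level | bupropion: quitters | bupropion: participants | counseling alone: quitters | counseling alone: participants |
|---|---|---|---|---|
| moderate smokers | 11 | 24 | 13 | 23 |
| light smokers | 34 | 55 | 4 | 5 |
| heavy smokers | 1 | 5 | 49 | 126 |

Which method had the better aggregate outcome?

bupropion

Moderate smokers: bupropion 11/24 = 45.8%, counseling alone 13/23 = 56.5% → counseling alone
Light smokers: bupropion 34/55 = 61.8%, counseling alone 4/5 = 80.0% → counseling alone
Heavy smokers: bupropion 1/5 = 20.0%, counseling alone 49/126 = 38.9% → counseling alone
Overall: bupropion 46/84 = 54.8%, counseling alone 66/154 = 42.9% → bupropion
(Counseling alone wins every dependence group but bupropion wins overall — counseling alone's participants skew toward the low-rate heavy smokers group.)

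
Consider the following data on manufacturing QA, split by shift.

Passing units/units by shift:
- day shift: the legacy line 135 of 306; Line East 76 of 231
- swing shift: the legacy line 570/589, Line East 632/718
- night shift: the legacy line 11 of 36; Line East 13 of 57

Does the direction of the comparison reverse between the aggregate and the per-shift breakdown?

No

Day shift: the legacy line 135/306 = 44.1%, Line East 76/231 = 32.9% → the legacy line
Swing shift: the legacy line 570/589 = 96.8%, Line East 632/718 = 88.0% → the legacy line
Night shift: the legacy line 11/36 = 30.6%, Line East 13/57 = 22.8% → the legacy line
Overall: the legacy line 716/931 = 76.9%, Line East 721/1006 = 71.7% → the legacy line
The legacy line wins overall and in every shift group — no reversal.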